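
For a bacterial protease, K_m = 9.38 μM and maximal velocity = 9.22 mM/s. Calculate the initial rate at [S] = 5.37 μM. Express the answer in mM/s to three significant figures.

3.36 mM/s

v = Vmax·[S]/(Km + [S]) = 9.22 × 5.37 / (9.38 + 5.37)
  = 49.51 / 14.75 = 3.36 mM/s.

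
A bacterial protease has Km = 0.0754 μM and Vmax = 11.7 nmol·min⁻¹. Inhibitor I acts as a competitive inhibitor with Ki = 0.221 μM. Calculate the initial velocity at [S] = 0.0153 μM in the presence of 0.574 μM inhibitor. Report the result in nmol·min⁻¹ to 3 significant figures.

0.625 nmol·min⁻¹

α = 1 + [I]/Ki = 1 + 0.574/0.221 = 3.597.
For a competitive inhibitor, Vmax is unchanged and the apparent Km becomes α·Km: Km,app = 0.271 μM, Vmax,app = 11.7 nmol·min⁻¹.
v = Vmax,app·[S]/(Km,app + [S]) = 11.7 × 0.0153/(0.271 + 0.0153) = 0.625 nmol·min⁻¹.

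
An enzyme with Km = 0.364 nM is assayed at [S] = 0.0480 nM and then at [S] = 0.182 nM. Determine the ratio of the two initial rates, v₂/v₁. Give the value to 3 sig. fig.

Since Vmax cancels, v₂/v₁ = [S]₂(Km+[S]₁) / [S]₁(Km+[S]₂).
= 0.182×(0.364+0.0480) / (0.0480×(0.364+0.182)) = 0.07498/0.02621 = 2.86.

2.86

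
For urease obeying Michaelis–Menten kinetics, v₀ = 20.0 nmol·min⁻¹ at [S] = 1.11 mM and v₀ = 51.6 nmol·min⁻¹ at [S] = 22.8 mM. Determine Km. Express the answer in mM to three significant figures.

From v = Vmax[S]/(Km+[S]), each point gives Vmax = v(Km+[S])/[S].
Equating: 20.0(Km+1.11)/1.11 = 51.6(Km+22.8)/22.8.
18.02·Km + 20.0 = 2.263·Km + 51.6, so (18.02 − 2.263)·Km = 51.6 − 20.0.
Km = 31.60/15.75 = 2.01 mM; then Vmax = 20.0(2.01+1.11)/1.11 = 56.1 nmol·min⁻¹.

2.01 mM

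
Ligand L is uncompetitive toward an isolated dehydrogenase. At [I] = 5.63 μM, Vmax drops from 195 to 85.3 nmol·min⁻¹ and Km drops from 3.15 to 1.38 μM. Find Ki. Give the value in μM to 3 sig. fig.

Uncompetitive: Vmax,app = Vmax/α (and Km,app = Km/α) with α = 1 + [I]/Ki.
α = Vmax/Vmax,app = 195/85.3 = 2.286.
Ki = [I]/(α − 1) = 5.63/1.286 = 4.38 μM.

4.38 μM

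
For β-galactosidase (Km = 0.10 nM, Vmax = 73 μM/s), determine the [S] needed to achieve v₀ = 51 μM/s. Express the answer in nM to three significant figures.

The required fractional saturation is v/Vmax = 51/73 = 0.6986.
Then [S]/(Km+[S]) = 0.6986 ⇒ [S] = 0.10 × 0.6986/(1 − 0.6986) = 0.232 nM.

0.232 nM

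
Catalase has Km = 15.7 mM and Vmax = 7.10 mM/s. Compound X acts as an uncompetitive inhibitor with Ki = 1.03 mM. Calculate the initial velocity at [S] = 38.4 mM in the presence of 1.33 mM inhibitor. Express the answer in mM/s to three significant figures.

2.63 mM/s

With α = 1 + [I]/Ki = 1 + 1.33/1.03 = 2.291, the uncompetitive rate law is v = (Vmax/α)·[S] / (Km/α + [S]).
v = (7.10/2.291)×38.4 / (15.7/2.291 + 38.4) = 119.0/45.25 = 2.63 mM/s.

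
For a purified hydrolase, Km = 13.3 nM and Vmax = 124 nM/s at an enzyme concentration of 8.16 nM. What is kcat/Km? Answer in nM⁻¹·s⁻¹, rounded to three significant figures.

kcat = Vmax/[E]total = 124/8.16 = 15.2 s⁻¹.
kcat/Km = 15.2/13.3 = 1.14 nM⁻¹·s⁻¹.

1.14 nM⁻¹·s⁻¹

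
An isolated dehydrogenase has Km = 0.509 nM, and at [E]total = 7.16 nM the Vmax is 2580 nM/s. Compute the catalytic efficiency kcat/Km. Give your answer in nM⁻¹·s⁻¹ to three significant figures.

kcat = Vmax/[E]total = 2580/7.16 = 360 s⁻¹.
kcat/Km = 360/0.509 = 708 nM⁻¹·s⁻¹.

708 nM⁻¹·s⁻¹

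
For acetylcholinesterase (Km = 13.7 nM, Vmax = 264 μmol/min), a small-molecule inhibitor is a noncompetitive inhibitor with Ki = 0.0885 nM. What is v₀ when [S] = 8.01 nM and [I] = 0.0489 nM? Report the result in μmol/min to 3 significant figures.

62.7 μmol/min

α = 1 + [I]/Ki = 1 + 0.0489/0.0885 = 1.553.
For a noncompetitive inhibitor, Vmax is reduced to Vmax/α while Km is unchanged: Km,app = 13.7 nM, Vmax,app = 170 μmol/min.
v = Vmax,app·[S]/(Km,app + [S]) = 170 × 8.01/(13.7 + 8.01) = 62.7 μmol/min.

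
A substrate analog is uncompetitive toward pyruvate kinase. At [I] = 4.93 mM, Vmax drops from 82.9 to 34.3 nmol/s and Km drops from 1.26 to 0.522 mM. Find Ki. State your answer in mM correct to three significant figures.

3.48 mM

Uncompetitive: Vmax,app = Vmax/α (and Km,app = Km/α) with α = 1 + [I]/Ki.
α = Vmax/Vmax,app = 82.9/34.3 = 2.417.
Since α = 1 + [I]/Ki, [I]/Ki = 2.417 − 1 = 1.417 and Ki = 4.93/1.417 = 3.48 mM.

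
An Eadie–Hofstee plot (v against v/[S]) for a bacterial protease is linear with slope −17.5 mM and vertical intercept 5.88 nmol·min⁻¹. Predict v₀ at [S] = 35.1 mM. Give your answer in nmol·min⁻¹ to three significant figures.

In the Eadie–Hofstee form v = Vmax − Km·(v/[S]), the slope is −Km and the intercept is Vmax, so Km = 17.5 mM and Vmax = 5.88 nmol·min⁻¹.
v = 5.88 × 35.1/(17.5 + 35.1) = 3.92 nmol·min⁻¹.

3.92 nmol·min⁻¹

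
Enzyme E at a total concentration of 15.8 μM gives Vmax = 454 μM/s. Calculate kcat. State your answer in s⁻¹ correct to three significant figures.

28.7 s⁻¹

kcat = Vmax/[E]total = 454 μM/s / 15.8 μM = 28.7 s⁻¹.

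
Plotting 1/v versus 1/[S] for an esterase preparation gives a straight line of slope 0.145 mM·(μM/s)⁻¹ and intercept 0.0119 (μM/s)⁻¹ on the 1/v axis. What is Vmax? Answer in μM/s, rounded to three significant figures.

The y-intercept of a Lineweaver–Burk plot equals 1/Vmax, so Vmax = 1/0.0119 = 84.0 μM/s.

84.0 μM/s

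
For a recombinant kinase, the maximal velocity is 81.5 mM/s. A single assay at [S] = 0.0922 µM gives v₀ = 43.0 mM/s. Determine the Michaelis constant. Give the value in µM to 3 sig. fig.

v/Vmax = 43.0/81.5 = 0.5276 = [S]/(Km+[S]).
So Km + [S] = [S]/0.5276 = 0.1748 µM, giving Km = 0.1748 − 0.0922 = 0.0826 µM.

0.0826 µM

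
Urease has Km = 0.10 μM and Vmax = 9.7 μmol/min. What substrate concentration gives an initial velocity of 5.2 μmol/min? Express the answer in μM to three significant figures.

Rearranging v = Vmax[S]/(Km+[S]) gives [S] = Km·v/(Vmax − v).
[S] = 0.10 × 5.2 / (9.7 − 5.2) = 0.5200/4.500 = 0.116 μM.

0.116 μM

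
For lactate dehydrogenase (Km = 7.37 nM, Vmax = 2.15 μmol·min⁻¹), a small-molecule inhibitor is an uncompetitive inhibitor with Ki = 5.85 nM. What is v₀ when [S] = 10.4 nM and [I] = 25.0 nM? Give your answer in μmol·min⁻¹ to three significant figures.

0.359 μmol·min⁻¹

With α = 1 + [I]/Ki = 1 + 25.0/5.85 = 5.274, the uncompetitive rate law is v = (Vmax/α)·[S] / (Km/α + [S]).
v = (2.15/5.274)×10.4 / (7.37/5.274 + 10.4) = 4.240/11.80 = 0.359 μmol·min⁻¹.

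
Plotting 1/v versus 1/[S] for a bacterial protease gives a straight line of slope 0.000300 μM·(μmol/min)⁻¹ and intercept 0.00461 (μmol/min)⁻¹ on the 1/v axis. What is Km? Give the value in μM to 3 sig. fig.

0.0651 μM

y-intercept = 1/Vmax ⇒ Vmax = 217 μmol/min; slope = Km/Vmax ⇒ Km = slope × Vmax.
Km = 0.000300 × 217 = 0.0651 μM.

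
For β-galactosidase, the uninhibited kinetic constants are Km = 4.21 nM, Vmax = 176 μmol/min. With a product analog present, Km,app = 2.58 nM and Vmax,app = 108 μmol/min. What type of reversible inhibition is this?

uncompetitive

Both Km and Vmax decrease by the same factor (~1.63-fold) — characteristic of uncompetitive inhibition.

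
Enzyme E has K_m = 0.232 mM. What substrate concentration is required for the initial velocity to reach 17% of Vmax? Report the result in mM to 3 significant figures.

v/Vmax = [S]/(Km+[S]) = 0.17, so [S] = Km·0.17/(1 − 0.17) = 0.232 × 0.2048.
[S] = 0.0475 mM.

0.0475 mM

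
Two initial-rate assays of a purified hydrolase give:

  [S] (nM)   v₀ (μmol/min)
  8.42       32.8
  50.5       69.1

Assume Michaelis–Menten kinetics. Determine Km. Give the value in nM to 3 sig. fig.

14.4 nM

In reciprocal form, 1/v = (Km/Vmax)·(1/[S]) + 1/Vmax. The two points give (1/[S], 1/v) = (0.1188, 0.03049) and (0.01980, 0.01447).
Slope = (0.03049 − 0.01447)/(0.1188 − 0.01980) = 0.1618; intercept = 0.03049 − 0.1618×0.1188 = 0.01127.
Vmax = 1/intercept = 88.8 μmol/min; Km = slope × Vmax = 0.1618 × 88.8 = 14.4 nM.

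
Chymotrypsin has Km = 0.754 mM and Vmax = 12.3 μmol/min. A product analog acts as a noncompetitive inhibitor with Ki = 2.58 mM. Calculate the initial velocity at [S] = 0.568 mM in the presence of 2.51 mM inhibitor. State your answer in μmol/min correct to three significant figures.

2.68 μmol/min

With α = 1 + [I]/Ki = 1 + 2.51/2.58 = 1.973, the noncompetitive rate law is v = (Vmax/α)·[S] / (Km + [S]).
v = (12.3/1.973)×0.568 / (0.754 + 0.568) = 3.541/1.322 = 2.68 μmol/min.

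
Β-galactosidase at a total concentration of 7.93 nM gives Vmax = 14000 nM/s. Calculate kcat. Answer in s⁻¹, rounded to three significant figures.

1770 s⁻¹

kcat = Vmax/[E]total = 14000 nM/s / 7.93 nM = 1770 s⁻¹.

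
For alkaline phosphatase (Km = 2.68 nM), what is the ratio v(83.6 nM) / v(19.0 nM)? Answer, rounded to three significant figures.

The fractional saturations are [S]/(Km+[S]) = 19.0/21.68 = 0.8764 and 83.6/86.28 = 0.9689.
v₂/v₁ is just their ratio: 0.9689/0.8764 = 1.11.

1.11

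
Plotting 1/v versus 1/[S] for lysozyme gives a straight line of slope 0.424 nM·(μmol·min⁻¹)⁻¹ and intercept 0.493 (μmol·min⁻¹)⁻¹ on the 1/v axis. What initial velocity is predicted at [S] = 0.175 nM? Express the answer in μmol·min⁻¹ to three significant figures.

The y-intercept is 1/Vmax, so Vmax = 1/0.493 = 2.03 μmol·min⁻¹.
The slope is Km/Vmax, so Km = 0.424 × 2.03 = 0.860 nM.
Then v = 2.03 × 0.175/(0.860 + 0.175) = 0.343 μmol·min⁻¹.

0.343 μmol·min⁻¹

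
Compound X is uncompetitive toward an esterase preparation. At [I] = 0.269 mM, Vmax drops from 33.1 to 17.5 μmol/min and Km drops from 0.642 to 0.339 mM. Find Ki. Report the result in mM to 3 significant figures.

0.302 mM

Uncompetitive: Vmax,app = Vmax/α (and Km,app = Km/α) with α = 1 + [I]/Ki.
α = Vmax/Vmax,app = 33.1/17.5 = 1.891.
Ki = [I]/(α − 1) = 0.269/0.8914 = 0.302 mM.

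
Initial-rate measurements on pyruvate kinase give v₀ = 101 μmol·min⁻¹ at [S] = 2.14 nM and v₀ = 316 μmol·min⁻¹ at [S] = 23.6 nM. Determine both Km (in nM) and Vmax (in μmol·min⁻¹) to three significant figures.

From v = Vmax[S]/(Km+[S]), each point gives Vmax = v(Km+[S])/[S].
Equating: 101(Km+2.14)/2.14 = 316(Km+23.6)/23.6.
47.20·Km + 101 = 13.39·Km + 316, so (47.20 − 13.39)·Km = 316 − 101.
Km = 215.0/33.81 = 6.36 nM; then Vmax = 101(6.36+2.14)/2.14 = 401 μmol·min⁻¹.

Km = 6.36 nM; Vmax = 401 μmol·min⁻¹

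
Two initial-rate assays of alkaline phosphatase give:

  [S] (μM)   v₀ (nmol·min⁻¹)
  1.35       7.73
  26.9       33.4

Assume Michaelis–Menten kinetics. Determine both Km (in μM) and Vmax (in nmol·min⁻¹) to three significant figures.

Km = 5.72 μM; Vmax = 40.5 nmol·min⁻¹

In reciprocal form, 1/v = (Km/Vmax)·(1/[S]) + 1/Vmax. The two points give (1/[S], 1/v) = (0.7407, 0.1294) and (0.03717, 0.02994).
Slope = (0.1294 − 0.02994)/(0.7407 − 0.03717) = 0.1413; intercept = 0.1294 − 0.1413×0.7407 = 0.02469.
Vmax = 1/intercept = 40.5 nmol·min⁻¹; Km = slope × Vmax = 0.1413 × 40.5 = 5.72 μM.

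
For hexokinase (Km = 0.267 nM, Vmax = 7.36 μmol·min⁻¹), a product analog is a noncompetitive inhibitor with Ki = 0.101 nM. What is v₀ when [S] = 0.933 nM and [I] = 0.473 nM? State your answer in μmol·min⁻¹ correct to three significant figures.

1.01 μmol·min⁻¹

α = 1 + [I]/Ki = 1 + 0.473/0.101 = 5.683.
For a noncompetitive inhibitor, Vmax is reduced to Vmax/α while Km is unchanged: Km,app = 0.267 nM, Vmax,app = 1.30 μmol·min⁻¹.
v = Vmax,app·[S]/(Km,app + [S]) = 1.30 × 0.933/(0.267 + 0.933) = 1.01 μmol·min⁻¹.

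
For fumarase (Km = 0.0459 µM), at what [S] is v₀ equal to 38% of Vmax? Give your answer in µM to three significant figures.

v/Vmax = [S]/(Km+[S]) = 0.38, so [S] = Km·0.38/(1 − 0.38) = 0.0459 × 0.6129.
[S] = 0.0281 µM.

0.0281 µM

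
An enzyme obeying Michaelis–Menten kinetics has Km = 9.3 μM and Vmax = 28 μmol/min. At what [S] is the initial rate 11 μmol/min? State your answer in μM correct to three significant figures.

Rearranging v = Vmax[S]/(Km+[S]) gives [S] = Km·v/(Vmax − v).
[S] = 9.3 × 11 / (28 − 11) = 102.3/17.00 = 6.02 μM.

6.02 μM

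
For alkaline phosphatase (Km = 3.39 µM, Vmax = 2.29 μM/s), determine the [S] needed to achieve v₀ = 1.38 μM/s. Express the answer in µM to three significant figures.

5.14 µM

Rearranging v = Vmax[S]/(Km+[S]) gives [S] = Km·v/(Vmax − v).
[S] = 3.39 × 1.38 / (2.29 − 1.38) = 4.678/0.9100 = 5.14 µM.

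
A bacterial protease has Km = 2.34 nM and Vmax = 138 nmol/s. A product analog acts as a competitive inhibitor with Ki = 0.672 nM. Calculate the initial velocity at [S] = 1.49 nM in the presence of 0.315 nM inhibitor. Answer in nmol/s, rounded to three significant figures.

α = 1 + [I]/Ki = 1 + 0.315/0.672 = 1.469.
For a competitive inhibitor, Vmax is unchanged and the apparent Km becomes α·Km: Km,app = 3.44 nM, Vmax,app = 138 nmol/s.
v = Vmax,app·[S]/(Km,app + [S]) = 138 × 1.49/(3.44 + 1.49) = 41.7 nmol/s.

41.7 nmol/s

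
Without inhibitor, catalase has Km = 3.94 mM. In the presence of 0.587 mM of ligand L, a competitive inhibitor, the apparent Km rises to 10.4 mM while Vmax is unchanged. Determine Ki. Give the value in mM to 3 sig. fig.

0.358 mM

Competitive: Km,app = α·Km with α = 1 + [I]/Ki.
α = Km,app/Km = 10.4/3.94 = 2.640.
Ki = [I]/(α − 1) = 0.587/1.640 = 0.358 mM.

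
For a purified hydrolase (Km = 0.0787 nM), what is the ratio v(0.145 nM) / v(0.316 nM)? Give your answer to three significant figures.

0.810

Since Vmax cancels, v₂/v₁ = [S]₂(Km+[S]₁) / [S]₁(Km+[S]₂).
= 0.145×(0.0787+0.316) / (0.316×(0.0787+0.145)) = 0.05723/0.07069 = 0.810.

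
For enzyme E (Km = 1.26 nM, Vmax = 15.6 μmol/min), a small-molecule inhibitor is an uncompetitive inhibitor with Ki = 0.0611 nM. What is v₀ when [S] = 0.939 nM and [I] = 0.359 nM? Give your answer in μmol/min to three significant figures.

α = 1 + [I]/Ki = 1 + 0.359/0.0611 = 6.876.
For an uncompetitive inhibitor, both parameters are divided by α, giving Vmax/α and Km/α: Km,app = 0.183 nM, Vmax,app = 2.27 μmol/min.
v = Vmax,app·[S]/(Km,app + [S]) = 2.27 × 0.939/(0.183 + 0.939) = 1.90 μmol/min.

1.90 μmol/min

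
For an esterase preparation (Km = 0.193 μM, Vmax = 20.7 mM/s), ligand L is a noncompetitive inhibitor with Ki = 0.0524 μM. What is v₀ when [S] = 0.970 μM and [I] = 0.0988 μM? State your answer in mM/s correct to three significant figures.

With α = 1 + [I]/Ki = 1 + 0.0988/0.0524 = 2.885, the noncompetitive rate law is v = (Vmax/α)·[S] / (Km + [S]).
v = (20.7/2.885)×0.970 / (0.193 + 0.970) = 6.959/1.163 = 5.98 mM/s.

5.98 mM/s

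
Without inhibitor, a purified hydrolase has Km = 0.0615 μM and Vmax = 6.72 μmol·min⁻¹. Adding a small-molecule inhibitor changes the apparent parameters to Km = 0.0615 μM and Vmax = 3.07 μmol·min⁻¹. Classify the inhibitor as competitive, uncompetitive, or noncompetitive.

Vmax decreases (6.72 → 3.07 μmol·min⁻¹) while Km is unchanged — pure noncompetitive inhibition.

noncompetitive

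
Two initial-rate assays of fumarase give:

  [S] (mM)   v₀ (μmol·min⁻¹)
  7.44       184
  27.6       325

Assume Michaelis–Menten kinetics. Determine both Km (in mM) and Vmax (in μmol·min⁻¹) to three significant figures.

Km = 10.9 mM; Vmax = 453 μmol·min⁻¹

In reciprocal form, 1/v = (Km/Vmax)·(1/[S]) + 1/Vmax. The two points give (1/[S], 1/v) = (0.1344, 0.005435) and (0.03623, 0.003077).
Slope = (0.005435 − 0.003077)/(0.1344 − 0.03623) = 0.02402; intercept = 0.005435 − 0.02402×0.1344 = 0.002207.
Vmax = 1/intercept = 453 μmol·min⁻¹; Km = slope × Vmax = 0.02402 × 453 = 10.9 mM.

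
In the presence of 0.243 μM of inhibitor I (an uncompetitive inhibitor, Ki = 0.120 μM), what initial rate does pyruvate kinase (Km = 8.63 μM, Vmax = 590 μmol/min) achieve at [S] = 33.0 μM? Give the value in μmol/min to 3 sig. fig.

180 μmol/min

With α = 1 + [I]/Ki = 1 + 0.243/0.120 = 3.025, the uncompetitive rate law is v = (Vmax/α)·[S] / (Km/α + [S]).
v = (590/3.025)×33.0 / (8.63/3.025 + 33.0) = 6436/35.85 = 180 μmol/min.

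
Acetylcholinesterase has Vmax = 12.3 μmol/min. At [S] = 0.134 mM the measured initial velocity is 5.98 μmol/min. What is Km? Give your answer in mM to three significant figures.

0.142 mM

v/Vmax = 5.98/12.3 = 0.4862 = [S]/(Km+[S]).
So Km + [S] = [S]/0.4862 = 0.2756 mM, giving Km = 0.2756 − 0.134 = 0.142 mM.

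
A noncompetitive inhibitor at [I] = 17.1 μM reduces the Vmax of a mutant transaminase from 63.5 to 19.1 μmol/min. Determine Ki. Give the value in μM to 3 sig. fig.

Noncompetitive: Vmax,app = Vmax/α with α = 1 + [I]/Ki.
α = Vmax/Vmax,app = 63.5/19.1 = 3.325.
Since α = 1 + [I]/Ki, [I]/Ki = 3.325 − 1 = 2.325 and Ki = 17.1/2.325 = 7.36 μM.

7.36 μM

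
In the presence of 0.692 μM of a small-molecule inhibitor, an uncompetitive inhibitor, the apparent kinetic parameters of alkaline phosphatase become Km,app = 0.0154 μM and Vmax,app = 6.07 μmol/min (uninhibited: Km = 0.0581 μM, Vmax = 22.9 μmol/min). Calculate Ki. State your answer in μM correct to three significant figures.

Uncompetitive: Vmax,app = Vmax/α (and Km,app = Km/α) with α = 1 + [I]/Ki.
α = Vmax/Vmax,app = 22.9/6.07 = 3.773.
Ki = [I]/(α − 1) = 0.692/2.773 = 0.250 μM.

0.250 μM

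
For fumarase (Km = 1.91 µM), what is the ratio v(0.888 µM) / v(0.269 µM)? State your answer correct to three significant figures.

The fractional saturations are [S]/(Km+[S]) = 0.269/2.179 = 0.1235 and 0.888/2.798 = 0.3174.
v₂/v₁ is just their ratio: 0.3174/0.1235 = 2.57.

2.57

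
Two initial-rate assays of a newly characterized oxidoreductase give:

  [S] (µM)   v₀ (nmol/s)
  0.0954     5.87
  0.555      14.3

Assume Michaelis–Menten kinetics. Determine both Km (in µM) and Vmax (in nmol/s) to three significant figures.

Km = 0.236 µM; Vmax = 20.4 nmol/s

In reciprocal form, 1/v = (Km/Vmax)·(1/[S]) + 1/Vmax. The two points give (1/[S], 1/v) = (10.48, 0.1704) and (1.802, 0.06993).
Slope = (0.1704 − 0.06993)/(10.48 − 1.802) = 0.01157; intercept = 0.1704 − 0.01157×10.48 = 0.04908.
Vmax = 1/intercept = 20.4 nmol/s; Km = slope × Vmax = 0.01157 × 20.4 = 0.236 µM.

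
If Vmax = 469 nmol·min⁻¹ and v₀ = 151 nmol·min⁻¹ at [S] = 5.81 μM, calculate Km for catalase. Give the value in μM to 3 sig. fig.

12.2 μM

v/Vmax = 151/469 = 0.3220 = [S]/(Km+[S]).
So Km + [S] = [S]/0.3220 = 18.05 μM, giving Km = 18.05 − 5.81 = 12.2 μM.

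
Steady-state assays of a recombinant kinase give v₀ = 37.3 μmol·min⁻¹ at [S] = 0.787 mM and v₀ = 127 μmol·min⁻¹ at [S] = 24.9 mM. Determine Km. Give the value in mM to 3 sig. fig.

2.12 mM

From v = Vmax[S]/(Km+[S]), each point gives Vmax = v(Km+[S])/[S].
Equating: 37.3(Km+0.787)/0.787 = 127(Km+24.9)/24.9.
47.40·Km + 37.3 = 5.100·Km + 127, so (47.40 − 5.100)·Km = 127 − 37.3.
Km = 89.70/42.29 = 2.12 mM; then Vmax = 37.3(2.12+0.787)/0.787 = 138 μmol·min⁻¹.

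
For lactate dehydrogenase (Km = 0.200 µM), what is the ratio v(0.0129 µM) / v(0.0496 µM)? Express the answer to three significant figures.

0.305

Since Vmax cancels, v₂/v₁ = [S]₂(Km+[S]₁) / [S]₁(Km+[S]₂).
= 0.0129×(0.200+0.0496) / (0.0496×(0.200+0.0129)) = 0.003220/0.01056 = 0.305.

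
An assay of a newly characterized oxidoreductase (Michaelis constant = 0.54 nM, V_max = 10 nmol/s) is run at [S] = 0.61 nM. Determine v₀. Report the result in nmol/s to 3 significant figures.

[S]/(Km+[S]) = 0.61/1.150 = 0.5304, the fractional saturation.
v = 0.5304 × Vmax = 0.5304 × 10 = 5.30 nmol/s.

5.30 nmol/s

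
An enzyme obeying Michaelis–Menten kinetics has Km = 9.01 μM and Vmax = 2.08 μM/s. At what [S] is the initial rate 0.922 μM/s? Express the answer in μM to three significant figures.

The required fractional saturation is v/Vmax = 0.922/2.08 = 0.4433.
Then [S]/(Km+[S]) = 0.4433 ⇒ [S] = 9.01 × 0.4433/(1 − 0.4433) = 7.17 μM.

7.17 μM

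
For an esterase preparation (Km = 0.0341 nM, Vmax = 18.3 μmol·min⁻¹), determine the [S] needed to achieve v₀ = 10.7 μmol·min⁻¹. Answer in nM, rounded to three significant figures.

0.0480 nM

The required fractional saturation is v/Vmax = 10.7/18.3 = 0.5847.
Then [S]/(Km+[S]) = 0.5847 ⇒ [S] = 0.0341 × 0.5847/(1 − 0.5847) = 0.0480 nM.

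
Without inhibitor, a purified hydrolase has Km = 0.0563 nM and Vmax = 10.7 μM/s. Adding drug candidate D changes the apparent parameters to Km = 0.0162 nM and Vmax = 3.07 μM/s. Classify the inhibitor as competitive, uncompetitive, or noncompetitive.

uncompetitive

Both Km and Vmax decrease by the same factor (~3.48-fold) — characteristic of uncompetitive inhibition.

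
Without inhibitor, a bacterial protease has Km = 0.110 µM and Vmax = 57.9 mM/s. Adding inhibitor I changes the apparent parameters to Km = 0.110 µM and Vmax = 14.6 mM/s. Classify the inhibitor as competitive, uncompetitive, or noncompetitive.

noncompetitive

Vmax decreases (57.9 → 14.6 mM/s) while Km is unchanged — pure noncompetitive inhibition.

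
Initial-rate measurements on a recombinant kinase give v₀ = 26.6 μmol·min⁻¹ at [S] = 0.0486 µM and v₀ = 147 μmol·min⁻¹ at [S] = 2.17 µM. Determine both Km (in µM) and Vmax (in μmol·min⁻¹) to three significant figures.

In reciprocal form, 1/v = (Km/Vmax)·(1/[S]) + 1/Vmax. The two points give (1/[S], 1/v) = (20.58, 0.03759) and (0.4608, 0.006803).
Slope = (0.03759 − 0.006803)/(20.58 − 0.4608) = 0.001531; intercept = 0.03759 − 0.001531×20.58 = 0.006097.
Vmax = 1/intercept = 164 μmol·min⁻¹; Km = slope × Vmax = 0.001531 × 164 = 0.251 µM.

Km = 0.251 µM; Vmax = 164 μmol·min⁻¹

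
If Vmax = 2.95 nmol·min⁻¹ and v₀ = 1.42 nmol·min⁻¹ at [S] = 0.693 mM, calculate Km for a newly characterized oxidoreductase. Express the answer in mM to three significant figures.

From v = Vmax[S]/(Km+[S]), Km = [S](Vmax − v)/v.
Km = 0.693 × (2.95 − 1.42) / 1.42 = 1.060/1.42 = 0.747 mM.

0.747 mM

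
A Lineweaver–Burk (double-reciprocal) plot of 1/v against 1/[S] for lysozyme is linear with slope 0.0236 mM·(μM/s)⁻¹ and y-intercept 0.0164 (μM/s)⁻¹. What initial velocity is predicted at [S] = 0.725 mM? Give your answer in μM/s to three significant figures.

20.4 μM/s

The y-intercept is 1/Vmax, so Vmax = 1/0.0164 = 61.0 μM/s.
The slope is Km/Vmax, so Km = 0.0236 × 61.0 = 1.44 mM.
Then v = 61.0 × 0.725/(1.44 + 0.725) = 20.4 μM/s.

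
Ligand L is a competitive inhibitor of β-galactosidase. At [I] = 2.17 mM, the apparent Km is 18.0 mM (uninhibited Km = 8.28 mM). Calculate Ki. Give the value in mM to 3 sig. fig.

1.85 mM

Competitive: Km,app = α·Km with α = 1 + [I]/Ki.
α = Km,app/Km = 18.0/8.28 = 2.174.
Ki = [I]/(α − 1) = 2.17/1.174 = 1.85 mM.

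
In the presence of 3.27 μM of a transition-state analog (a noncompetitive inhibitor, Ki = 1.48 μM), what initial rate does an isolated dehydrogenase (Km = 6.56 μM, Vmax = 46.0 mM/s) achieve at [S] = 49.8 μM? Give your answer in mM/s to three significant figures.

12.7 mM/s

With α = 1 + [I]/Ki = 1 + 3.27/1.48 = 3.209, the noncompetitive rate law is v = (Vmax/α)·[S] / (Km + [S]).
v = (46.0/3.209)×49.8 / (6.56 + 49.8) = 713.8/56.36 = 12.7 mM/s.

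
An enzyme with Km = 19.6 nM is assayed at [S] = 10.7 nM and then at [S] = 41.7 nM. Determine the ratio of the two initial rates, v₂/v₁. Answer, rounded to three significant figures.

The fractional saturations are [S]/(Km+[S]) = 10.7/30.30 = 0.3531 and 41.7/61.30 = 0.6803.
v₂/v₁ is just their ratio: 0.6803/0.3531 = 1.93.

1.93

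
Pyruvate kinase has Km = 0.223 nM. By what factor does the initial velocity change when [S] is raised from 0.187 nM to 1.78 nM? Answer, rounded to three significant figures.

1.95

Since Vmax cancels, v₂/v₁ = [S]₂(Km+[S]₁) / [S]₁(Km+[S]₂).
= 1.78×(0.223+0.187) / (0.187×(0.223+1.78)) = 0.7298/0.3746 = 1.95.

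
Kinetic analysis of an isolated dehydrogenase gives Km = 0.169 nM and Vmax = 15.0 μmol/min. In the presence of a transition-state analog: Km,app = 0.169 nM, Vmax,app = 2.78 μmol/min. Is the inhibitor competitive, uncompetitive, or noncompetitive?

Vmax decreases (15.0 → 2.78 μmol/min) while Km is unchanged — pure noncompetitive inhibition.

noncompetitive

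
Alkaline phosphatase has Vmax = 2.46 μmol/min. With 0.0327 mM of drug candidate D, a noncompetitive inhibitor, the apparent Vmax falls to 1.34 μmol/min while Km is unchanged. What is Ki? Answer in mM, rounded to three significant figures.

Noncompetitive: Vmax,app = Vmax/α with α = 1 + [I]/Ki.
α = Vmax/Vmax,app = 2.46/1.34 = 1.836.
Since α = 1 + [I]/Ki, [I]/Ki = 1.836 − 1 = 0.8358 and Ki = 0.0327/0.8358 = 0.0391 mM.

0.0391 mM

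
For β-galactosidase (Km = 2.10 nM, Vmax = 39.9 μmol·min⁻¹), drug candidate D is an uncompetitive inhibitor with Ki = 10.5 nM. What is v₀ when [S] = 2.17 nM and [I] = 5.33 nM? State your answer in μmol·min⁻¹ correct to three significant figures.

α = 1 + [I]/Ki = 1 + 5.33/10.5 = 1.508.
For an uncompetitive inhibitor, both parameters are divided by α, giving Vmax/α and Km/α: Km,app = 1.39 nM, Vmax,app = 26.5 μmol·min⁻¹.
v = Vmax,app·[S]/(Km,app + [S]) = 26.5 × 2.17/(1.39 + 2.17) = 16.1 μmol·min⁻¹.

16.1 μmol·min⁻¹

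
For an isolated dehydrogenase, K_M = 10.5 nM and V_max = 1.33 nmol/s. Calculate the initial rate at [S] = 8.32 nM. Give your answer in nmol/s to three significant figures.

[S]/(Km+[S]) = 8.32/18.82 = 0.4421, the fractional saturation.
v = 0.4421 × Vmax = 0.4421 × 1.33 = 0.588 nmol/s.

0.588 nmol/s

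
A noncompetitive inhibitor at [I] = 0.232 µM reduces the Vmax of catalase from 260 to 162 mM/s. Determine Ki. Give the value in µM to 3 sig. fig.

Noncompetitive: Vmax,app = Vmax/α with α = 1 + [I]/Ki.
α = Vmax/Vmax,app = 260/162 = 1.605.
Since α = 1 + [I]/Ki, [I]/Ki = 1.605 − 1 = 0.6049 and Ki = 0.232/0.6049 = 0.384 µM.

0.384 µM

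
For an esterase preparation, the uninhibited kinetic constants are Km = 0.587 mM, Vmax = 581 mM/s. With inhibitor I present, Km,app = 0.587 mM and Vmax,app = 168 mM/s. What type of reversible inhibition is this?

Vmax decreases (581 → 168 mM/s) while Km is unchanged — pure noncompetitive inhibition.

noncompetitive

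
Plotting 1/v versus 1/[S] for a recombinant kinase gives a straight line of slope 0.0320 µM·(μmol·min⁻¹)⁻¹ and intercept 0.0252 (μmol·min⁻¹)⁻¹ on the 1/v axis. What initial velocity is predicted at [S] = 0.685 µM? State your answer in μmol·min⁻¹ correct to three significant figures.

13.9 μmol·min⁻¹

The y-intercept is 1/Vmax, so Vmax = 1/0.0252 = 39.7 μmol·min⁻¹.
The slope is Km/Vmax, so Km = 0.0320 × 39.7 = 1.27 µM.
Then v = 39.7 × 0.685/(1.27 + 0.685) = 13.9 μmol·min⁻¹.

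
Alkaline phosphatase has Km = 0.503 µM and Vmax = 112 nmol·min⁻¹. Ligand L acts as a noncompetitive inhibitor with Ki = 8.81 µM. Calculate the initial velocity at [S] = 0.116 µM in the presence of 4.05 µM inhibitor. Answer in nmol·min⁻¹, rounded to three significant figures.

14.4 nmol·min⁻¹

α = 1 + [I]/Ki = 1 + 4.05/8.81 = 1.460.
For a noncompetitive inhibitor, Vmax is reduced to Vmax/α while Km is unchanged: Km,app = 0.503 µM, Vmax,app = 76.7 nmol·min⁻¹.
v = Vmax,app·[S]/(Km,app + [S]) = 76.7 × 0.116/(0.503 + 0.116) = 14.4 nmol·min⁻¹.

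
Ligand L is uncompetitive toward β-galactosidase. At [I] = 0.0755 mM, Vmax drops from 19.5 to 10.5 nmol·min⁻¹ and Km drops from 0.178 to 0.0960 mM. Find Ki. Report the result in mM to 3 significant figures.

Uncompetitive: Vmax,app = Vmax/α (and Km,app = Km/α) with α = 1 + [I]/Ki.
α = Vmax/Vmax,app = 19.5/10.5 = 1.857.
Since α = 1 + [I]/Ki, [I]/Ki = 1.857 − 1 = 0.8571 and Ki = 0.0755/0.8571 = 0.0881 mM.

0.0881 mM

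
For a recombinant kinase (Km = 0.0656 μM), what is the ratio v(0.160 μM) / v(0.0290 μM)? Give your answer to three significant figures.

2.31

Since Vmax cancels, v₂/v₁ = [S]₂(Km+[S]₁) / [S]₁(Km+[S]₂).
= 0.160×(0.0656+0.0290) / (0.0290×(0.0656+0.160)) = 0.01514/0.006542 = 2.31.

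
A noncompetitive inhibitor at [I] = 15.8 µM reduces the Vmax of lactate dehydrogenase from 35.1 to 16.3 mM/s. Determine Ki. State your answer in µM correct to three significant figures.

13.7 µM

Noncompetitive: Vmax,app = Vmax/α with α = 1 + [I]/Ki.
α = Vmax/Vmax,app = 35.1/16.3 = 2.153.
Ki = [I]/(α − 1) = 15.8/1.153 = 13.7 µM.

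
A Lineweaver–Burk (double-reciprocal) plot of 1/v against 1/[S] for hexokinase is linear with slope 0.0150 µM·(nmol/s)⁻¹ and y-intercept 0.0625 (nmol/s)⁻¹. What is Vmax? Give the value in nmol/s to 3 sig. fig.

16.0 nmol/s

The y-intercept of a Lineweaver–Burk plot equals 1/Vmax, so Vmax = 1/0.0625 = 16.0 nmol/s.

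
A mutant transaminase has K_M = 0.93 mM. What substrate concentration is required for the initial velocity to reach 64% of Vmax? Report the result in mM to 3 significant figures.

1.65 mM

v/Vmax = [S]/(Km+[S]) = 0.64, so [S] = Km·0.64/(1 − 0.64) = 0.93 × 1.778.
[S] = 1.65 mM.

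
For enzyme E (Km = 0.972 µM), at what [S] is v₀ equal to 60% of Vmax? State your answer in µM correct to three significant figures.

v/Vmax = [S]/(Km+[S]) = 0.6, so [S] = Km·0.6/(1 − 0.6) = 0.972 × 1.500.
[S] = 1.46 µM.

1.46 µM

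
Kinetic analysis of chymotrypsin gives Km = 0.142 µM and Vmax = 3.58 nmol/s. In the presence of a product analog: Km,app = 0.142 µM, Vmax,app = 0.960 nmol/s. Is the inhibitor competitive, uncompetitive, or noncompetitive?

noncompetitive

Vmax decreases (3.58 → 0.960 nmol/s) while Km is unchanged — pure noncompetitive inhibition.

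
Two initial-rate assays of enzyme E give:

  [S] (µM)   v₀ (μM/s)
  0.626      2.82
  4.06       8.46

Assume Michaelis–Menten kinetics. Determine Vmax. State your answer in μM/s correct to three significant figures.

13.3 μM/s

In reciprocal form, 1/v = (Km/Vmax)·(1/[S]) + 1/Vmax. The two points give (1/[S], 1/v) = (1.597, 0.3546) and (0.2463, 0.1182).
Slope = (0.3546 − 0.1182)/(1.597 − 0.2463) = 0.1750; intercept = 0.3546 − 0.1750×1.597 = 0.07511.
Vmax = 1/intercept = 13.3 μM/s; Km = slope × Vmax = 0.1750 × 13.3 = 2.33 µM.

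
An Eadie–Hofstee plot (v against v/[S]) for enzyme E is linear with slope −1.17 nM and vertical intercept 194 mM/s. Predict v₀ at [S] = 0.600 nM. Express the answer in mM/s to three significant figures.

In the Eadie–Hofstee form v = Vmax − Km·(v/[S]), the slope is −Km and the intercept is Vmax, so Km = 1.17 nM and Vmax = 194 mM/s.
v = 194 × 0.600/(1.17 + 0.600) = 65.8 mM/s.

65.8 mM/s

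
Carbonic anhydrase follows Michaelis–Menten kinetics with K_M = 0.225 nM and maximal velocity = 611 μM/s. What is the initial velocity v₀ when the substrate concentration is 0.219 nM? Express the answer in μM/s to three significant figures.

v = Vmax·[S]/(Km + [S]) = 611 × 0.219 / (0.225 + 0.219)
  = 133.8 / 0.4440 = 301 μM/s.

301 μM/s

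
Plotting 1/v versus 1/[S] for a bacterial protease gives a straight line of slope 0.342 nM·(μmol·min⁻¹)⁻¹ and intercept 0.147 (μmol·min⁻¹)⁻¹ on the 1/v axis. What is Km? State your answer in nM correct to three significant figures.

y-intercept = 1/Vmax ⇒ Vmax = 6.80 μmol·min⁻¹; slope = Km/Vmax ⇒ Km = slope × Vmax.
Km = 0.342 × 6.80 = 2.33 nM.

2.33 nM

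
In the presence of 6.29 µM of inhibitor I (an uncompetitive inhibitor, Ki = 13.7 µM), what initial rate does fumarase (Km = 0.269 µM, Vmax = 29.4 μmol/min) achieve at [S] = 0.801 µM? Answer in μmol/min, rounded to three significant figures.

α = 1 + [I]/Ki = 1 + 6.29/13.7 = 1.459.
For an uncompetitive inhibitor, both parameters are divided by α, giving Vmax/α and Km/α: Km,app = 0.184 µM, Vmax,app = 20.1 μmol/min.
v = Vmax,app·[S]/(Km,app + [S]) = 20.1 × 0.801/(0.184 + 0.801) = 16.4 μmol/min.

16.4 μmol/min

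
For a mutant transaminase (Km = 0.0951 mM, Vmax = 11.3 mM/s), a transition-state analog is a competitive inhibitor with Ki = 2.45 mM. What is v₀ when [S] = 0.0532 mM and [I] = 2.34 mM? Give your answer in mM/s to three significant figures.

2.51 mM/s

α = 1 + [I]/Ki = 1 + 2.34/2.45 = 1.955.
For a competitive inhibitor, Vmax is unchanged and the apparent Km becomes α·Km: Km,app = 0.186 mM, Vmax,app = 11.3 mM/s.
v = Vmax,app·[S]/(Km,app + [S]) = 11.3 × 0.0532/(0.186 + 0.0532) = 2.51 mM/s.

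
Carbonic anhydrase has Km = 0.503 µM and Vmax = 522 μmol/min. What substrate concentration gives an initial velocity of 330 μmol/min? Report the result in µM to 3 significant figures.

0.865 µM

Rearranging v = Vmax[S]/(Km+[S]) gives [S] = Km·v/(Vmax − v).
[S] = 0.503 × 330 / (522 − 330) = 166.0/192.0 = 0.865 µM.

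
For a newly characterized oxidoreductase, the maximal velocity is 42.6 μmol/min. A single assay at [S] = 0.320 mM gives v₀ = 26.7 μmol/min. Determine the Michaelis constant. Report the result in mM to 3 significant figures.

0.191 mM

From v = Vmax[S]/(Km+[S]), Km = [S](Vmax − v)/v.
Km = 0.320 × (42.6 − 26.7) / 26.7 = 5.088/26.7 = 0.191 mM.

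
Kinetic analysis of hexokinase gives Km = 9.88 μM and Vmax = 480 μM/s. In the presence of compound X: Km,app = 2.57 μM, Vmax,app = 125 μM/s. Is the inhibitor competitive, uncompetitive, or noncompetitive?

uncompetitive

Both Km and Vmax decrease by the same factor (~3.84-fold) — characteristic of uncompetitive inhibition.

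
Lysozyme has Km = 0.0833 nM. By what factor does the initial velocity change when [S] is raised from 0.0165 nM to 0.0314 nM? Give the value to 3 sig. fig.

1.66

The fractional saturations are [S]/(Km+[S]) = 0.0165/0.09980 = 0.1653 and 0.0314/0.1147 = 0.2738.
v₂/v₁ is just their ratio: 0.2738/0.1653 = 1.66.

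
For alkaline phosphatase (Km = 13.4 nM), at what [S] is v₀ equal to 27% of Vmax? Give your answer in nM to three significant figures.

4.96 nM

v/Vmax = [S]/(Km+[S]) = 0.27, so [S] = Km·0.27/(1 − 0.27) = 13.4 × 0.3699.
[S] = 4.96 nM.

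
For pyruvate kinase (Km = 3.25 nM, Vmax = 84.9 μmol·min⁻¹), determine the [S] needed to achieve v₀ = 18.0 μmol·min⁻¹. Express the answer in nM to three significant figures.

0.874 nM

The required fractional saturation is v/Vmax = 18.0/84.9 = 0.2120.
Then [S]/(Km+[S]) = 0.2120 ⇒ [S] = 3.25 × 0.2120/(1 − 0.2120) = 0.874 nM.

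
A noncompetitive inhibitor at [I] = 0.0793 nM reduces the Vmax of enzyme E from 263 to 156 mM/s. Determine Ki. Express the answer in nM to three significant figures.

0.116 nM

Noncompetitive: Vmax,app = Vmax/α with α = 1 + [I]/Ki.
α = Vmax/Vmax,app = 263/156 = 1.686.
Ki = [I]/(α − 1) = 0.0793/0.6859 = 0.116 nM.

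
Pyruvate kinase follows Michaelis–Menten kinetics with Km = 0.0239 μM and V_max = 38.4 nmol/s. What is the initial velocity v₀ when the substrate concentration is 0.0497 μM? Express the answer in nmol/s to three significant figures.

[S]/(Km+[S]) = 0.0497/0.07360 = 0.6753, the fractional saturation.
v = 0.6753 × Vmax = 0.6753 × 38.4 = 25.9 nmol/s.

25.9 nmol/s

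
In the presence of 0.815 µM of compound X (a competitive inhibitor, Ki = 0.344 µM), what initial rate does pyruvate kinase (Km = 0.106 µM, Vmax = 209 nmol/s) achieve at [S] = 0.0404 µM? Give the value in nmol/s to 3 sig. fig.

21.2 nmol/s

α = 1 + [I]/Ki = 1 + 0.815/0.344 = 3.369.
For a competitive inhibitor, Vmax is unchanged and the apparent Km becomes α·Km: Km,app = 0.357 µM, Vmax,app = 209 nmol/s.
v = Vmax,app·[S]/(Km,app + [S]) = 209 × 0.0404/(0.357 + 0.0404) = 21.2 nmol/s.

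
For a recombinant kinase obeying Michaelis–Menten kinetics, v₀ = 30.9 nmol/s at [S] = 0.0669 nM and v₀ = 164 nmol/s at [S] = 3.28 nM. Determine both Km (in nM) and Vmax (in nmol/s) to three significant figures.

From v = Vmax[S]/(Km+[S]), each point gives Vmax = v(Km+[S])/[S].
Equating: 30.9(Km+0.0669)/0.0669 = 164(Km+3.28)/3.28.
461.9·Km + 30.9 = 50.00·Km + 164, so (461.9 − 50.00)·Km = 164 − 30.9.
Km = 133.1/411.9 = 0.323 nM; then Vmax = 30.9(0.323+0.0669)/0.0669 = 180 nmol/s.

Km = 0.323 nM; Vmax = 180 nmol/s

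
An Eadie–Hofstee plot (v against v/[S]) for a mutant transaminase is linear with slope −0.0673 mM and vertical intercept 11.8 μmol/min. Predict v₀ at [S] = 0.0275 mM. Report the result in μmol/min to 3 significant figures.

3.42 μmol/min

In the Eadie–Hofstee form v = Vmax − Km·(v/[S]), the slope is −Km and the intercept is Vmax, so Km = 0.0673 mM and Vmax = 11.8 μmol/min.
v = 11.8 × 0.0275/(0.0673 + 0.0275) = 3.42 μmol/min.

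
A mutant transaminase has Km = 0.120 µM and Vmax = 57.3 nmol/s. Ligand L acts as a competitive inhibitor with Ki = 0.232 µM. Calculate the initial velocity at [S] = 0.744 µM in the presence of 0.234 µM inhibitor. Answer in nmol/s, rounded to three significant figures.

43.3 nmol/s

With α = 1 + [I]/Ki = 1 + 0.234/0.232 = 2.009, the competitive rate law is v = Vmax[S] / (αKm + [S]).
v = 57.3×0.744 / (2.009×0.120 + 0.744) = 42.63/0.9850 = 43.3 nmol/s.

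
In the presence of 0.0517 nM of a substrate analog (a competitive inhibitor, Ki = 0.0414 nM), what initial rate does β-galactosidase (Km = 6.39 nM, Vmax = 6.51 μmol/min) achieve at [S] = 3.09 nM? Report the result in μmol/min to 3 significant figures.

1.15 μmol/min

α = 1 + [I]/Ki = 1 + 0.0517/0.0414 = 2.249.
For a competitive inhibitor, Vmax is unchanged and the apparent Km becomes α·Km: Km,app = 14.4 nM, Vmax,app = 6.51 μmol/min.
v = Vmax,app·[S]/(Km,app + [S]) = 6.51 × 3.09/(14.4 + 3.09) = 1.15 μmol/min.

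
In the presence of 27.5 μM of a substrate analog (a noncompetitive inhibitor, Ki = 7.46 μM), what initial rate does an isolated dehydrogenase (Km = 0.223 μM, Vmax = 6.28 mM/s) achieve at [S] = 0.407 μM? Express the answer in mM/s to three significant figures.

0.866 mM/s

α = 1 + [I]/Ki = 1 + 27.5/7.46 = 4.686.
For a noncompetitive inhibitor, Vmax is reduced to Vmax/α while Km is unchanged: Km,app = 0.223 μM, Vmax,app = 1.34 mM/s.
v = Vmax,app·[S]/(Km,app + [S]) = 1.34 × 0.407/(0.223 + 0.407) = 0.866 mM/s.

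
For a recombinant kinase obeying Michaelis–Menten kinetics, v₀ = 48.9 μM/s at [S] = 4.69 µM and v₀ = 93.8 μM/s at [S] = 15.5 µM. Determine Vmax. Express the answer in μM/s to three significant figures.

156 μM/s

From v = Vmax[S]/(Km+[S]), each point gives Vmax = v(Km+[S])/[S].
Equating: 48.9(Km+4.69)/4.69 = 93.8(Km+15.5)/15.5.
10.43·Km + 48.9 = 6.052·Km + 93.8, so (10.43 − 6.052)·Km = 93.8 − 48.9.
Km = 44.90/4.375 = 10.3 µM; then Vmax = 48.9(10.3+4.69)/4.69 = 156 μM/s.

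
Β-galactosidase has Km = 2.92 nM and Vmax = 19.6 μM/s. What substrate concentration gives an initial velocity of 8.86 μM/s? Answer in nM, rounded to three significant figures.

The required fractional saturation is v/Vmax = 8.86/19.6 = 0.4520.
Then [S]/(Km+[S]) = 0.4520 ⇒ [S] = 2.92 × 0.4520/(1 − 0.4520) = 2.41 nM.

2.41 nM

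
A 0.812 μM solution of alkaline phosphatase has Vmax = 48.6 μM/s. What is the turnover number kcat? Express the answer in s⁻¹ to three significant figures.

59.9 s⁻¹

kcat = Vmax/[E]total = 48.6 μM/s / 0.812 μM = 59.9 s⁻¹.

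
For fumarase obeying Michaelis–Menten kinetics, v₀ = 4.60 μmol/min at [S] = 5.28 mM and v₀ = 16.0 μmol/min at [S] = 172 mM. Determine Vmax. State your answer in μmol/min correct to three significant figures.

In reciprocal form, 1/v = (Km/Vmax)·(1/[S]) + 1/Vmax. The two points give (1/[S], 1/v) = (0.1894, 0.2174) and (0.005814, 0.06250).
Slope = (0.2174 − 0.06250)/(0.1894 − 0.005814) = 0.8437; intercept = 0.2174 − 0.8437×0.1894 = 0.05759.
Vmax = 1/intercept = 17.4 μmol/min; Km = slope × Vmax = 0.8437 × 17.4 = 14.6 mM.

17.4 μmol/min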